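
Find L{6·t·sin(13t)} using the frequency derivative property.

L{sin(13t)} = 13/(s² + 169). By L{t·f(t)} = -F'(s): -d/ds[13/(s² + 169)] = -(13)·(-2s)/(s² + 169)² = 26s/(s² + 169)². Then L{6·t·sin(13t)} = 6·26s/(s² + 169)² = 156s/(s² + 169)²

Final answer: 156s/(s² + 169)²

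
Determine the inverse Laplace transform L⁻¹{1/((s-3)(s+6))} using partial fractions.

Decompose: A/(s-3) + B/(s+6). A = 1/9, B = -1/9. f(t) = (e^(3t) - e^(-6t))/9

Final answer: (e^(3t) - e^(-6t))/9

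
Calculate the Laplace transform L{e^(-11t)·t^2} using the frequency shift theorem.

L{e^(at)·t^n} = n!/(s-a)^(n+1), so L{e^(-11t)·t^2} = 2/(s+11)^3

Final answer: 2/(s+11)^3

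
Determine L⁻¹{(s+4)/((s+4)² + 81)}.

Using frequency shift: L⁻¹{(s-a)/((s-a)² + b²)} = e^(at)cos(bt). Here a=-4, b=9

Final answer: e^(-4t)·cos(9t)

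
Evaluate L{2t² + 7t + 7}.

L{2t² + 7t + 7} = 2·2/s³ + 7/s² + 7/s = 4/s³ + 7/s² + 7/s

Final answer: 4/s³ + 7/s² + 7/s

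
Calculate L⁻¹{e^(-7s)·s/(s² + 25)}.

L⁻¹{s/(s² + 25)} = cos(5t). By the time shift theorem, L⁻¹{e^(-as)F(s)} = u(t-a)f(t-a) with a=7, so L⁻¹{e^(-7s)·s/(s² + 25)} = u(t-7)·cos(5(t-7))

Final answer: u(t-7)·cos(5(t-7))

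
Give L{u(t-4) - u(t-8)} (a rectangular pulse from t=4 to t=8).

L{u(t-a)} = e^(-as)/s. L{u(t-4) - u(t-8)} = (e^(-4s) - e^(-8s))/s

Final answer: (e^(-4s) - e^(-8s))/s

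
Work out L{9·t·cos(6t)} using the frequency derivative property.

L{cos(6t)} = s/(s² + 36). Derivative: d/ds[s/(s² + 36)] = [(s² + 36) - s·2s]/(s² + 36)² = (36 - s²)/(s² + 36)². So L{t·cos(6t)} = -F'(s) = (s² - 36)/(s² + 36)². Then L{9·t·cos(6t)} = 9·(s² - 36)/(s² + 36)²

Final answer: 9·(s² - 36)/(s² + 36)²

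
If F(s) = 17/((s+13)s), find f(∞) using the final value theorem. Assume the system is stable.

f(∞) = lim_{s→0} sF(s) = lim_{s→0} 17/(s+13) = 17/13

Final answer: 17/13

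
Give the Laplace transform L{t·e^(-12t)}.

L{t^n·e^(at)} = n!/(s-a)^(n+1), so L{t·e^(-12t)} = 1/(s+12)^2

Final answer: 1/(s+12)^2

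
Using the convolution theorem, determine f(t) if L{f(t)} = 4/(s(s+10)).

4/(s(s+10)) = (4/s)·(1/(s+10)) = L{4}·L{e^(-10t)}. By convolution, f(t) = 4*e^(-10t) = ∫₀ᵗ 4·e^(-10τ) dτ = 4·(1 - e^(-10t))/10

Final answer: 4·(1 - e^(-10t))/10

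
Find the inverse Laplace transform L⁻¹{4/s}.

L⁻¹{c/s} = c, so L⁻¹{4/s} = 4

Final answer: 4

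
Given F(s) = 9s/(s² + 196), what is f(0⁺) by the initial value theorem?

f(0⁺) = lim_{s→∞} s·9s/(s² + 196) = lim_{s→∞} 9s²/(s² + 196) = 9

Final answer: 9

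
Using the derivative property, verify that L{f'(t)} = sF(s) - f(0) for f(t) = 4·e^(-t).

f'(t) = -4e^(-t). Direct: L{f'(t)} = -4/(s+1). Property: s·4/(s+1) - 4 = (4s - 4(s+1))/(s+1) = -4/(s+1). ✓

Final answer: -4/(s+1)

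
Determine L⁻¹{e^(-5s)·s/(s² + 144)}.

L⁻¹{s/(s² + 144)} = cos(12t). By the time shift theorem, L⁻¹{e^(-as)F(s)} = u(t-a)f(t-a) with a=5, so L⁻¹{e^(-5s)·s/(s² + 144)} = u(t-5)·cos(12(t-5))

Final answer: u(t-5)·cos(12(t-5))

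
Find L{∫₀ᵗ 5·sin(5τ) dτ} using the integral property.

L{∫₀ᵗ f(τ)dτ} = F(s)/s with F(s) = 25/(s² + 25), so the result is (25/(s² + 25))/s = 25/(s(s² + 25))

Final answer: 25/(s(s² + 25))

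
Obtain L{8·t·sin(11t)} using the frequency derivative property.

L{sin(11t)} = 11/(s² + 121). By L{t·f(t)} = -F'(s): -d/ds[11/(s² + 121)] = -(11)·(-2s)/(s² + 121)² = 22s/(s² + 121)². Then L{8·t·sin(11t)} = 8·22s/(s² + 121)² = 176s/(s² + 121)²

Final answer: 176s/(s² + 121)²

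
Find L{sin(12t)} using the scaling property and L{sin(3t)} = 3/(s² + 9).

Using L{f(at)} = (1/a)F(s/a) with a=4: L{sin(12t)} = (1/4) · 3/((s/4)² + 9) = (1/4) · 3·16/(s² + 144) = 12/(s² + 144)

Final answer: 12/(s² + 144)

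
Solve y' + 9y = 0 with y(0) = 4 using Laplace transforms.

L{y'} + 9L{y} = 0. sY - 4 + 9Y = 0. Y(s+9) = 4. Y = 4/(s+9)

Final answer: y(t) = 4e^(-9t)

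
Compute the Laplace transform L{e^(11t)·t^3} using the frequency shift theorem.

L{e^(at)·t^n} = n!/(s-a)^(n+1), so L{e^(11t)·t^3} = 6/(s-11)^4

Final answer: 6/(s-11)^4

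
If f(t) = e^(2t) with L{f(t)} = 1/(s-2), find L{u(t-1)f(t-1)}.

Time shift theorem: L{u(t-a)f(t-a)} = e^(-as)F(s). Here a=1, F(s) = 1/(s-2), so L{u(t-1)f(t-1)} = e^(-s)·1/(s-2)

Final answer: e^(-s)·1/(s-2)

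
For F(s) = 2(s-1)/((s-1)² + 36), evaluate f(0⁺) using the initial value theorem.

f(0⁺) = lim_{s→∞} sF(s) = lim_{s→∞} 2s(s-1)/((s-1)² + 36) = 2

Final answer: 2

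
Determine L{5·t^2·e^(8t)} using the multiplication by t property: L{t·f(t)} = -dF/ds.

Using L{t^n·e^(at)} = n!/(s-a)^(n+1), L{t^2·e^(8t)} = 2/(s-8)^3, so L{5·t^2·e^(8t)} = 5·2/(s-8)^3 = 10/(s-8)^3

Final answer: 10/(s-8)^3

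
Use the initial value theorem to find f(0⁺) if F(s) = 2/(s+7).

f(0⁺) = lim_{s→∞} s·2/(s+7) = lim_{s→∞} 2s/(s+7) = 2

Final answer: 2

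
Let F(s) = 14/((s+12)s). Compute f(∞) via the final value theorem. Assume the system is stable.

f(∞) = lim_{s→0} sF(s) = lim_{s→0} 14/(s+12) = 7/6

Final answer: 7/6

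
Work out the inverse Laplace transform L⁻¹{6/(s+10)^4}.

L⁻¹{n!/(s-a)^(n+1)} = t^n·e^(at), so L⁻¹{6/(s+10)^4} = t^3·e^(-10t)

Final answer: t^3·e^(-10t)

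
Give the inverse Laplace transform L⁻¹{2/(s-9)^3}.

L⁻¹{n!/(s-a)^(n+1)} = t^n·e^(at), so L⁻¹{2/(s-9)^3} = t^2·e^(9t)

Final answer: t^2·e^(9t)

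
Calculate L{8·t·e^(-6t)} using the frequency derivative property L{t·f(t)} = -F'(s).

L{e^(-6t)} = 1/(s+6). By frequency derivative: L{t·e^(-6t)} = -d/ds[1/(s+6)] = -(-1)/(s+6)² = 1/(s+6)². Then L{8·t·e^(-6t)} = 8·1/(s+6)² = 8/(s+6)²

Final answer: 8/(s+6)²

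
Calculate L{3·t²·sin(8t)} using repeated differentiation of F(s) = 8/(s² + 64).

F(s) = 8/(s² + 64). F'(s) = -16s/(s² + 64)². F''(s) = -16(64 - 3s²)/(s² + 64)³ = (48s² - 1024)/(s² + 64)³. So L{t²·sin(8t)} = (-1)² F''(s) = (48s² - 1024)/(s² + 64)³. Then L{3·t²·sin(8t)} = 3·(48s² - 1024)/(s² + 64)³ = (144s² - 3072)/(s² + 64)³

Final answer: (144s² - 3072)/(s² + 64)³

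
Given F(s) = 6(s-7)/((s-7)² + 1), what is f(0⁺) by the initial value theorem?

f(0⁺) = lim_{s→∞} sF(s) = lim_{s→∞} 6s(s-7)/((s-7)² + 1) = 6

Final answer: 6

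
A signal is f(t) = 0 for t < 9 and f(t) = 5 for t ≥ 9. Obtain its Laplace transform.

f(t) = 5·u(t-9). L{u(t-9)} = e^(-9s)/s, so L{f(t)} = 5·e^(-9s)/s

Final answer: 5·e^(-9s)/s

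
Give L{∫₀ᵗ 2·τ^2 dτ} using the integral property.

L{∫₀ᵗ f(τ)dτ} = F(s)/s with f(t) = 2t^2. F(s) = 4/s^3, so L{∫₀ᵗ 2·τ^2 dτ} = (4/s^3)/s = 4/s^4. (Check: ∫₀ᵗ 2·τ^2 dτ = 2t^3/3.)

Final answer: 4/s^4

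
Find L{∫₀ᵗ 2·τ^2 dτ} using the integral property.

L{∫₀ᵗ f(τ)dτ} = F(s)/s with f(t) = 2t^2. F(s) = 4/s^3, so L{∫₀ᵗ 2·τ^2 dτ} = (4/s^3)/s = 4/s^4. (Check: ∫₀ᵗ 2·τ^2 dτ = 2t^3/3.)

Final answer: 4/s^4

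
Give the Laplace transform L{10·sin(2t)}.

L{sin(ωt)} = ω/(s² + ω²), so L{sin(2t)} = 2/(s² + 4). Then L{10·sin(2t)} = 10·2/(s² + 4) = 20/(s² + 4)

Final answer: 20/(s² + 4)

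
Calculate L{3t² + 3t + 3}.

L{3t² + 3t + 3} = 3·2/s³ + 3/s² + 3/s = 6/s³ + 3/s² + 3/s

Final answer: 6/s³ + 3/s² + 3/s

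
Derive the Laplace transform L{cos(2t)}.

L{cos(ωt)} = s/(s² + ω²), so L{cos(2t)} = s/(s² + 4)

Final answer: s/(s² + 4)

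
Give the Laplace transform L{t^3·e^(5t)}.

L{t^n·e^(at)} = n!/(s-a)^(n+1), so L{t^3·e^(5t)} = 6/(s-5)^4

Final answer: 6/(s-5)^4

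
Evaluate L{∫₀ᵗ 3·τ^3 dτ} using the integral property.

L{∫₀ᵗ f(τ)dτ} = F(s)/s with f(t) = 3t^3. F(s) = 18/s^4, so L{∫₀ᵗ 3·τ^3 dτ} = (18/s^4)/s = 18/s^5. (Check: ∫₀ᵗ 3·τ^3 dτ = 3t^4/4.)

Final answer: 18/s^5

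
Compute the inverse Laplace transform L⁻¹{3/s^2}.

L⁻¹{n!/s^(n+1)} = t^n with n=1. So L⁻¹{1/s^2} = t, and L⁻¹{3/s^2} = (3/1)·t = 3·t

Final answer: 3·t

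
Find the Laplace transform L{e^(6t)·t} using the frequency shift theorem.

L{e^(at)·t^n} = n!/(s-a)^(n+1), so L{e^(6t)·t} = 1/(s-6)^2

Final answer: 1/(s-6)^2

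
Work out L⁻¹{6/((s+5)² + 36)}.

Form: b/((s-a)² + b²) → e^(at)sin(bt). With a=-5, b=6

Final answer: e^(-5t)·sin(6t)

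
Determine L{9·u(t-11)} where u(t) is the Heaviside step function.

L{u(t-a)} = e^(-as)/s. Here a=11, so L{u(t-11)} = e^(-11s)/s, and L{9·u(t-11)} = 9·e^(-11s)/s

Final answer: 9·e^(-11s)/s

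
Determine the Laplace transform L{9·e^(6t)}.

L{e^(at)} = 1/(s-a), so L{e^(6t)} = 1/(s-6). Then L{9·e^(6t)} = 9/(s-6)

Final answer: 9/(s-6)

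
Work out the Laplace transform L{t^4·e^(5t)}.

L{t^n·e^(at)} = n!/(s-a)^(n+1), so L{t^4·e^(5t)} = 24/(s-5)^5

Final answer: 24/(s-5)^5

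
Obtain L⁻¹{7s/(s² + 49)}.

This is the form c·s/(s² + a²) with a = 7, c = 7. L⁻¹ = 7·cos(7t)

Final answer: 7·cos(7t)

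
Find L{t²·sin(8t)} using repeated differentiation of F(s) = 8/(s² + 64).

F(s) = 8/(s² + 64). F'(s) = -16s/(s² + 64)². F''(s) = -16(64 - 3s²)/(s² + 64)³ = (48s² - 1024)/(s² + 64)³. So L{t²·sin(8t)} = (-1)² F''(s) = (48s² - 1024)/(s² + 64)³

Final answer: (48s² - 1024)/(s² + 64)³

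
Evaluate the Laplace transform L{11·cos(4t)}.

L{cos(ωt)} = s/(s² + ω²), so L{cos(4t)} = s/(s² + 16). Then L{11·cos(4t)} = 11·s/(s² + 16) = 11s/(s² + 16)

Final answer: 11s/(s² + 16)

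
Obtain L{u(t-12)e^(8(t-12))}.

u(t-a)f(t-a) with f(t)=e^(8t). L{e^(8t)} = 1/(s-8). By time shift: e^(-12s)/(s-8)

Final answer: e^(-12s)/(s-8)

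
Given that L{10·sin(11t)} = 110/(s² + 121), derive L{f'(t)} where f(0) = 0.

L{f'(t)} = s·F(s) - f(0) = s·110/(s² + 121) - 0 = 110s/(s² + 121)

Final answer: 110s/(s² + 121)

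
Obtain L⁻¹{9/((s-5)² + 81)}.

Form: b/((s-a)² + b²) → e^(at)sin(bt). With a=5, b=9

Final answer: e^(5t)·sin(9t)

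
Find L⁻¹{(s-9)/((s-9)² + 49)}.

Using frequency shift: L⁻¹{(s-a)/((s-a)² + b²)} = e^(at)cos(bt). Here a=9, b=7

Final answer: e^(9t)·cos(7t)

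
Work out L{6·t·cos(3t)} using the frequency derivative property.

L{cos(3t)} = s/(s² + 9). Derivative: d/ds[s/(s² + 9)] = [(s² + 9) - s·2s]/(s² + 9)² = (9 - s²)/(s² + 9)². So L{t·cos(3t)} = -F'(s) = (s² - 9)/(s² + 9)². Then L{6·t·cos(3t)} = 6·(s² - 9)/(s² + 9)²

Final answer: 6·(s² - 9)/(s² + 9)²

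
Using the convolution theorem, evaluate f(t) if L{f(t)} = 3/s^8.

3/s^8 = (3/s)·(1/s^7) = L{3}·L{t^6/720}. By convolution, f(t) = 3*t^6/720 = ∫₀ᵗ 3·τ^6/720 dτ = 3·t^7/5040

Final answer: 3·t^7/5040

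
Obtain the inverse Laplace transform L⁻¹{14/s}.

L⁻¹{c/s} = c, so L⁻¹{14/s} = 14

Final answer: 14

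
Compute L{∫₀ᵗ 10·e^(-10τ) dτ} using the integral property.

L{∫₀ᵗ f(τ)dτ} = F(s)/s with F(s) = 10/(s+10), so L{∫₀ᵗ 10·e^(-10τ) dτ} = 10/(s(s+10))

Final answer: 10/(s(s+10))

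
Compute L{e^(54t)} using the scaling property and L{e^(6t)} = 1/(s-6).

Using L{f(at)} = (1/a)F(s/a) with a=9 and f(t) = e^(6t): L{e^(54t)} = (1/9) · 1/((s/9)-6) = (1/9) · 9/(s-54) = 1/(s-54)

Final answer: 1/(s-54)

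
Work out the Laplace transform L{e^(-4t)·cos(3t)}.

L{e^(at)·cos(ωt)} = (s-a)/((s-a)² + ω²), so L{e^(-4t)·cos(3t)} = (s+4)/((s+4)² + 9)

Final answer: (s+4)/((s+4)² + 9)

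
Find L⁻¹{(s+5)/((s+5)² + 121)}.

Using frequency shift: L⁻¹{(s-a)/((s-a)² + b²)} = e^(at)cos(bt). Here a=-5, b=11

Final answer: e^(-5t)·cos(11t)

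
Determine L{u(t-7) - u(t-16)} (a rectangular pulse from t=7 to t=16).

L{u(t-a)} = e^(-as)/s. L{u(t-7) - u(t-16)} = (e^(-7s) - e^(-16s))/s

Final answer: (e^(-7s) - e^(-16s))/s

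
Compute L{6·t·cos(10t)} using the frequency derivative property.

L{cos(10t)} = s/(s² + 100). Derivative: d/ds[s/(s² + 100)] = [(s² + 100) - s·2s]/(s² + 100)² = (100 - s²)/(s² + 100)². So L{t·cos(10t)} = -F'(s) = (s² - 100)/(s² + 100)². Then L{6·t·cos(10t)} = 6·(s² - 100)/(s² + 100)²

Final answer: 6·(s² - 100)/(s² + 100)²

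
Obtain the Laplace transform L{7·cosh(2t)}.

L{cosh(ωt)} = s/(s² - ω²), so L{cosh(2t)} = s/(s² - 4). Then L{7·cosh(2t)} = 7·s/(s² - 4) = 7s/(s² - 4)

Final answer: 7s/(s² - 4)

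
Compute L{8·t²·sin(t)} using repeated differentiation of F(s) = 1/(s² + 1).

F(s) = 1/(s² + 1). F'(s) = -2s/(s² + 1)². F''(s) = -2(1 - 3s²)/(s² + 1)³ = (6s² - 2)/(s² + 1)³. So L{t²·sin(t)} = (-1)² F''(s) = (6s² - 2)/(s² + 1)³. Then L{8·t²·sin(t)} = 8·(6s² - 2)/(s² + 1)³ = (48s² - 16)/(s² + 1)³

Final answer: (48s² - 16)/(s² + 1)³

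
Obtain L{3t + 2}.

L{3t + 2} = 3·L{t} + 2·L{1} = 3/s² + 2/s

Final answer: 3/s² + 2/s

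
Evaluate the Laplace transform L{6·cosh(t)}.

L{cosh(ωt)} = s/(s² - ω²), so L{cosh(t)} = s/(s² - 1). Then L{6·cosh(t)} = 6·s/(s² - 1) = 6s/(s² - 1)

Final answer: 6s/(s² - 1)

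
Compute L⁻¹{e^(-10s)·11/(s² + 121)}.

L⁻¹{11/(s² + 121)} = sin(11t). By the time shift theorem, L⁻¹{e^(-as)F(s)} = u(t-a)f(t-a) with a=10, so L⁻¹{e^(-10s)·11/(s² + 121)} = u(t-10)·sin(11(t-10))

Final answer: u(t-10)·sin(11(t-10))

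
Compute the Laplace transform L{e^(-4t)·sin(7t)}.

L{e^(at)·sin(ωt)} = ω/((s-a)² + ω²), so L{e^(-4t)·sin(7t)} = 7/((s+4)² + 49)

Final answer: 7/((s+4)² + 49)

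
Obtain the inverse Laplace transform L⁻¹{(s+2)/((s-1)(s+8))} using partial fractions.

Using partial fractions, f(t) = (3e^t + 6e^(-8t))/9

Final answer: (3e^t + 6e^(-8t))/9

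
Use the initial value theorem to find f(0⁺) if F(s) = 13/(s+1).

f(0⁺) = lim_{s→∞} s·13/(s+1) = lim_{s→∞} 13s/(s+1) = 13

Final answer: 13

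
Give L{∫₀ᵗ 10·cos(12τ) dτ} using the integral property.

L{∫₀ᵗ f(τ)dτ} = F(s)/s with F(s) = 10s/(s² + 144), so the result is (10s/(s² + 144))/s = 10/(s² + 144)

Final answer: 10/(s² + 144)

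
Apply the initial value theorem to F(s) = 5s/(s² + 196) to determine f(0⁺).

f(0⁺) = lim_{s→∞} s·5s/(s² + 196) = lim_{s→∞} 5s²/(s² + 196) = 5

Final answer: 5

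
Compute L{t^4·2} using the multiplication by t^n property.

L{2} = 2/s. d^1/ds^1[1/s] = -1/s². d^2/ds^2[1/s] = 2/s^3. d^3/ds^3[1/s] = -6/s^4. d^4/ds^4[1/s] = 24/s^5. So L{t^4} = (-1)^{4}·24/s^5 = 24/s^5. Then L{t^4·2} = 2·24/s^5 = 48/s^5

Final answer: 48/s^5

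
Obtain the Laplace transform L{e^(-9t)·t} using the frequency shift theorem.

L{e^(at)·t^n} = n!/(s-a)^(n+1), so L{e^(-9t)·t} = 1/(s+9)^2

Final answer: 1/(s+9)^2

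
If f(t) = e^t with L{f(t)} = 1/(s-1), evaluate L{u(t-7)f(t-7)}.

Time shift theorem: L{u(t-a)f(t-a)} = e^(-as)F(s). Here a=7, F(s) = 1/(s-1), so L{u(t-7)f(t-7)} = e^(-7s)·1/(s-1)

Final answer: e^(-7s)·1/(s-1)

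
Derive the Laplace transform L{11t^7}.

L{11t^7} = 11 · L{t^7} = 11 · 5040/s^8 = 55440/s^8

Final answer: 55440/s^8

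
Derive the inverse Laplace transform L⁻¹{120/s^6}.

L⁻¹{n!/s^(n+1)} = t^n with n=5. So L⁻¹{120/s^6} = t^5

Final answer: t^5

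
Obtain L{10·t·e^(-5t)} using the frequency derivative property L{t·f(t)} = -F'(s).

L{e^(-5t)} = 1/(s+5). By frequency derivative: L{t·e^(-5t)} = -d/ds[1/(s+5)] = -(-1)/(s+5)² = 1/(s+5)². Then L{10·t·e^(-5t)} = 10·1/(s+5)² = 10/(s+5)²

Final answer: 10/(s+5)²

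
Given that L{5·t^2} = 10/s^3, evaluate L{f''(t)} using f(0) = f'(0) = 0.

L{f''(t)} = s²F(s) - sf(0) - f'(0) = s²·10/s^3 - 0 - 0 = 10/s

Final answer: 10/s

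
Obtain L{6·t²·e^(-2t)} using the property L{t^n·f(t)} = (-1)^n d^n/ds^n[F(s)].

L{e^(-2t)} = 1/(s+2). d/ds[1/(s+2)] = -1/(s+2)². d²/ds²[1/(s+2)] = 2/(s+2)³. So L{t²·e^(-2t)} = (-1)² · 2/(s+2)³ = 2/(s+2)³. Then L{6·t²·e^(-2t)} = 6·2/(s+2)³ = 12/(s+2)³

Final answer: 12/(s+2)³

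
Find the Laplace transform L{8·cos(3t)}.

L{cos(ωt)} = s/(s² + ω²), so L{cos(3t)} = s/(s² + 9). Then L{8·cos(3t)} = 8·s/(s² + 9) = 8s/(s² + 9)

Final answer: 8s/(s² + 9)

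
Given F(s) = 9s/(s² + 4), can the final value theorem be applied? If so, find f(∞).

The final value theorem requires all poles of sF(s) in the left half-plane. sF(s) = 9s²/(s² + 4) has poles at s = ±2i (imaginary axis). Theorem does NOT apply (oscillatory system).

Final answer: Not applicable (oscillatory)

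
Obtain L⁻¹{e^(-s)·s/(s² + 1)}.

L⁻¹{s/(s² + 1)} = cos(t). By the time shift theorem, L⁻¹{e^(-as)F(s)} = u(t-a)f(t-a) with a=1, so L⁻¹{e^(-s)·s/(s² + 1)} = u(t-1)·cos((t-1))

Final answer: u(t-1)·cos((t-1))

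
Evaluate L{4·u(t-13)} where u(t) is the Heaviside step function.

L{u(t-a)} = e^(-as)/s. Here a=13, so L{u(t-13)} = e^(-13s)/s, and L{4·u(t-13)} = 4·e^(-13s)/s

Final answer: 4·e^(-13s)/s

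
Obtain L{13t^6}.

L{t^n} = n!/s^(n+1). So L{13t^6} = 13·6!/s^7 = 9360/s^7

Final answer: 9360/s^7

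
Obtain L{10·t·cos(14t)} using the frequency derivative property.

L{cos(14t)} = s/(s² + 196). Derivative: d/ds[s/(s² + 196)] = [(s² + 196) - s·2s]/(s² + 196)² = (196 - s²)/(s² + 196)². So L{t·cos(14t)} = -F'(s) = (s² - 196)/(s² + 196)². Then L{10·t·cos(14t)} = 10·(s² - 196)/(s² + 196)²

Final answer: 10·(s² - 196)/(s² + 196)²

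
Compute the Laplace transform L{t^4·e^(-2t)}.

L{t^n·e^(at)} = n!/(s-a)^(n+1), so L{t^4·e^(-2t)} = 24/(s+2)^5

Final answer: 24/(s+2)^5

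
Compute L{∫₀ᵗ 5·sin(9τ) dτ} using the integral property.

L{∫₀ᵗ f(τ)dτ} = F(s)/s with F(s) = 45/(s² + 81), so the result is (45/(s² + 81))/s = 45/(s(s² + 81))

Final answer: 45/(s(s² + 81))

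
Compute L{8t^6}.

L{t^n} = n!/s^(n+1). So L{8t^6} = 8·6!/s^7 = 5760/s^7

Final answer: 5760/s^7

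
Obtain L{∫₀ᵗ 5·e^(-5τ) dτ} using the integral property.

L{∫₀ᵗ f(τ)dτ} = F(s)/s with F(s) = 5/(s+5), so L{∫₀ᵗ 5·e^(-5τ) dτ} = 5/(s(s+5))

Final answer: 5/(s(s+5))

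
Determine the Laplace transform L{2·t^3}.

L{t^n} = n!/s^(n+1), so L{t^3} = 6/s^4. Then L{2·t^3} = 2·6/s^4 = 12/s^4

Final answer: 12/s^4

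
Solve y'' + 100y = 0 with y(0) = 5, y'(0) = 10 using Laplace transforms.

L{y''} + 100L{y} = 0. s²Y - 5s - 10 + 100Y = 0. Y(s² + 100) = 5s + 10. Y = (5s + 10)/(s² + 100). Inverting: y(t) = 5cos(10t) + sin(10t)

Final answer: y(t) = 5cos(10t) + sin(10t)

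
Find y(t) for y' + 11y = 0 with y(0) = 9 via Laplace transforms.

L{y'} + 11L{y} = 0. sY - 9 + 11Y = 0. Y(s+11) = 9. Y = 9/(s+11)

Final answer: y(t) = 9e^(-11t)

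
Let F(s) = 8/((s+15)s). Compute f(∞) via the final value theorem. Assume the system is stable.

f(∞) = lim_{s→0} sF(s) = lim_{s→0} 8/(s+15) = 8/15

Final answer: 8/15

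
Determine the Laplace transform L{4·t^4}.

L{t^n} = n!/s^(n+1), so L{t^4} = 24/s^5. Then L{4·t^4} = 4·24/s^5 = 96/s^5

Final answer: 96/s^5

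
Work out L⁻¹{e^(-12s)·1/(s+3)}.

L⁻¹{1/(s+3)} = e^(-3t). By the time shift theorem, L⁻¹{e^(-as)F(s)} = u(t-a)f(t-a) with a=12, so L⁻¹{e^(-12s)·1/(s+3)} = u(t-12)·e^(-3(t-12))

Final answer: u(t-12)·e^(-3(t-12))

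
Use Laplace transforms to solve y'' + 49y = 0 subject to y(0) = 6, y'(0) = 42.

L{y''} + 49L{y} = 0. s²Y - 6s - 42 + 49Y = 0. Y(s² + 49) = 6s + 42. Y = (6s + 42)/(s² + 49). Inverting: y(t) = 6cos(7t) + 6sin(7t)

Final answer: y(t) = 6cos(7t) + 6sin(7t)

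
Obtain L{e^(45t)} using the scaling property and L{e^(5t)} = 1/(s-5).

Using L{f(at)} = (1/a)F(s/a) with a=9 and f(t) = e^(5t): L{e^(45t)} = (1/9) · 1/((s/9)-5) = (1/9) · 9/(s-45) = 1/(s-45)

Final answer: 1/(s-45)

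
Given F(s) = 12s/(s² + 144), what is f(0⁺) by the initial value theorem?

f(0⁺) = lim_{s→∞} s·12s/(s² + 144) = lim_{s→∞} 12s²/(s² + 144) = 12

Final answer: 12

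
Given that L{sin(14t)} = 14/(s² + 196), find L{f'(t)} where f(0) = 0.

L{f'(t)} = s·F(s) - f(0) = s·14/(s² + 196) - 0 = 14s/(s² + 196)

Final answer: 14s/(s² + 196)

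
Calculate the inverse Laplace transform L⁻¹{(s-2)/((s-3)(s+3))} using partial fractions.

Using partial fractions, f(t) = (e^(3t) + 5e^(-3t))/6

Final answer: (e^(3t) + 5e^(-3t))/6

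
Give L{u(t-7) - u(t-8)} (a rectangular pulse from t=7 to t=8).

L{u(t-a)} = e^(-as)/s. L{u(t-7) - u(t-8)} = (e^(-7s) - e^(-8s))/s

Final answer: (e^(-7s) - e^(-8s))/s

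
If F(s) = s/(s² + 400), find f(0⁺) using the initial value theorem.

f(0⁺) = lim_{s→∞} s·s/(s² + 400) = lim_{s→∞} s²/(s² + 400) = 1

Final answer: 1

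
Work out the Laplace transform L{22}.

L{22} = 22 · L{1} = 22/s

Final answer: 22/s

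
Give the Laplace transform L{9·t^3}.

L{t^n} = n!/s^(n+1), so L{t^3} = 6/s^4. Then L{9·t^3} = 9·6/s^4 = 54/s^4

Final answer: 54/s^4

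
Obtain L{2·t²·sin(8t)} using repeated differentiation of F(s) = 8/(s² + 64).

F(s) = 8/(s² + 64). F'(s) = -16s/(s² + 64)². F''(s) = -16(64 - 3s²)/(s² + 64)³ = (48s² - 1024)/(s² + 64)³. So L{t²·sin(8t)} = (-1)² F''(s) = (48s² - 1024)/(s² + 64)³. Then L{2·t²·sin(8t)} = 2·(48s² - 1024)/(s² + 64)³ = (96s² - 2048)/(s² + 64)³

Final answer: (96s² - 2048)/(s² + 64)³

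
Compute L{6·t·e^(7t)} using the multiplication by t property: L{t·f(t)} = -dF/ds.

Using L{t^n·e^(at)} = n!/(s-a)^(n+1), L{t·e^(7t)} = 1/(s-7)^2, so L{6·t·e^(7t)} = 6·1/(s-7)^2 = 6/(s-7)^2

Final answer: 6/(s-7)^2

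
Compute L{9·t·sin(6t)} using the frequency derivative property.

L{sin(6t)} = 6/(s² + 36). By L{t·f(t)} = -F'(s): -d/ds[6/(s² + 36)] = -(6)·(-2s)/(s² + 36)² = 12s/(s² + 36)². Then L{9·t·sin(6t)} = 9·12s/(s² + 36)² = 108s/(s² + 36)²

Final answer: 108s/(s² + 36)²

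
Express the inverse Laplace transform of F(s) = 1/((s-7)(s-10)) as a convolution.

1/((s-7)(s-10)) = (1/(s-7))·(1/(s-10)) = L{e^(7t)}·L{e^(10t)}. So f(t) = e^(7t)*e^(10t) = ∫₀ᵗ e^(7τ)·e^(10(t-τ)) dτ

Final answer: ∫₀ᵗ e^(7τ)·e^(10(t-τ)) dτ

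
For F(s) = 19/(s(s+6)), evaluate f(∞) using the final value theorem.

f(∞) = lim_{s→0} s·19/(s(s+6)) = lim_{s→0} 19/(s+6) = 19/6 = 19/6

Final answer: 19/6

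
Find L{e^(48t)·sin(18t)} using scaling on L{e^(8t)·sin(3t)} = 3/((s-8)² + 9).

Scaling with a=6: L{e^(48t)·sin(18t)} = (1/6) · 3/((s/6-8)² + 9). Simplifying: 18/((s-48)² + 324)

Final answer: 18/((s-48)² + 324)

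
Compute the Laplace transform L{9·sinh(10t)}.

L{sinh(ωt)} = ω/(s² - ω²), so L{sinh(10t)} = 10/(s² - 100). Then L{9·sinh(10t)} = 9·10/(s² - 100) = 90/(s² - 100)

Final answer: 90/(s² - 100)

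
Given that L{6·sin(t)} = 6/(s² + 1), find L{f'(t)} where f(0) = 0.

L{f'(t)} = s·F(s) - f(0) = s·6/(s² + 1) - 0 = 6s/(s² + 1)

Final answer: 6s/(s² + 1)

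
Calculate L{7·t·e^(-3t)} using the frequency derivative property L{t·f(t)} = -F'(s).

L{e^(-3t)} = 1/(s+3). By frequency derivative: L{t·e^(-3t)} = -d/ds[1/(s+3)] = -(-1)/(s+3)² = 1/(s+3)². Then L{7·t·e^(-3t)} = 7·1/(s+3)² = 7/(s+3)²

Final answer: 7/(s+3)²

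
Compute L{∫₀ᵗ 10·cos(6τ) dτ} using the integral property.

L{∫₀ᵗ f(τ)dτ} = F(s)/s with F(s) = 10s/(s² + 36), so the result is (10s/(s² + 36))/s = 10/(s² + 36)

Final answer: 10/(s² + 36)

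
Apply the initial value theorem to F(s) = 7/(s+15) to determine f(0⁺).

f(0⁺) = lim_{s→∞} s·7/(s+15) = lim_{s→∞} 7s/(s+15) = 7

Final answer: 7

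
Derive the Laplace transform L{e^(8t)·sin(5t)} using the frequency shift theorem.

Frequency shift: L{e^(at)f(t)} = F(s-a). L{e^(8t)·sin(5t)} = 5/((s-8)² + 25)

Final answer: 5/((s-8)² + 25)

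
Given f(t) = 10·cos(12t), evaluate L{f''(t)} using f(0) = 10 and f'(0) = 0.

F(s) = 10s/(s² + 144). L{f''(t)} = s²F(s) - sf(0) - f'(0) = 10s³/(s² + 144) - 10s = (10s³ - 10s(s² + 144))/(s² + 144) = -1440s/(s² + 144)

Final answer: -1440s/(s² + 144)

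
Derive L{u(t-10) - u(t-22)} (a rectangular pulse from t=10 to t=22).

L{u(t-a)} = e^(-as)/s. L{u(t-10) - u(t-22)} = (e^(-10s) - e^(-22s))/s

Final answer: (e^(-10s) - e^(-22s))/s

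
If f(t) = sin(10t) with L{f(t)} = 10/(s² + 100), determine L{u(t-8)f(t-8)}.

Time shift theorem: L{u(t-a)f(t-a)} = e^(-as)F(s). Here a=8, F(s) = 10/(s² + 100), so L{u(t-8)f(t-8)} = e^(-8s)·10/(s² + 100)

Final answer: e^(-8s)·10/(s² + 100)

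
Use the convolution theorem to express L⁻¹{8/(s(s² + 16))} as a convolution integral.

8/(s(s² + 16)) = (1/s)·(8/(s² + 16)) = L{1}·L{2·sin(4t)}. So f(t) = 1*(2·sin(4t)) = ∫₀ᵗ 2·sin(4τ) dτ

Final answer: ∫₀ᵗ 2·sin(4τ) dτ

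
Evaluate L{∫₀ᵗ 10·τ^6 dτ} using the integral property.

L{∫₀ᵗ f(τ)dτ} = F(s)/s with f(t) = 10t^6. F(s) = 7200/s^7, so L{∫₀ᵗ 10·τ^6 dτ} = (7200/s^7)/s = 7200/s^8. (Check: ∫₀ᵗ 10·τ^6 dτ = 10t^7/7.)

Final answer: 7200/s^8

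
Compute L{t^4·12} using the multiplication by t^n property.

L{12} = 12/s. d^1/ds^1[1/s] = -1/s². d^2/ds^2[1/s] = 2/s^3. d^3/ds^3[1/s] = -6/s^4. d^4/ds^4[1/s] = 24/s^5. So L{t^4} = (-1)^{4}·24/s^5 = 24/s^5. Then L{t^4·12} = 12·24/s^5 = 288/s^5

Final answer: 288/s^5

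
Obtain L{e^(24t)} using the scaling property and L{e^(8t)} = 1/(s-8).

Using L{f(at)} = (1/a)F(s/a) with a=3 and f(t) = e^(8t): L{e^(24t)} = (1/3) · 1/((s/3)-8) = (1/3) · 3/(s-24) = 1/(s-24)

Final answer: 1/(s-24)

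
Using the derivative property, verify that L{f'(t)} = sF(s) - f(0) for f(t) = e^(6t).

f'(t) = 6e^(6t). Direct: L{f'(t)} = 6/(s-6). Property: s·1/(s-6) - 1 = (s - (s-6))/(s-6) = 6/(s-6). ✓

Final answer: 6/(s-6)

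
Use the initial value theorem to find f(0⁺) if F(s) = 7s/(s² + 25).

f(0⁺) = lim_{s→∞} s·7s/(s² + 25) = lim_{s→∞} 7s²/(s² + 25) = 7

Final answer: 7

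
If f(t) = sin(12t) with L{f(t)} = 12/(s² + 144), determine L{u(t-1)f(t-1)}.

Time shift theorem: L{u(t-a)f(t-a)} = e^(-as)F(s). Here a=1, F(s) = 12/(s² + 144), so L{u(t-1)f(t-1)} = e^(-s)·12/(s² + 144)

Final answer: e^(-s)·12/(s² + 144)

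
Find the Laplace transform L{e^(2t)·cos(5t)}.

L{e^(at)·cos(ωt)} = (s-a)/((s-a)² + ω²), so L{e^(2t)·cos(5t)} = (s-2)/((s-2)² + 25)

Final answer: (s-2)/((s-2)² + 25)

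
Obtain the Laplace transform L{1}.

L{1} = 1 · L{1} = 1/s

Final answer: 1/s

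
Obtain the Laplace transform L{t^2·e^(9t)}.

L{t^n·e^(at)} = n!/(s-a)^(n+1), so L{t^2·e^(9t)} = 2/(s-9)^3

Final answer: 2/(s-9)^3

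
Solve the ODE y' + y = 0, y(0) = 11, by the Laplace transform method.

L{y'} + L{y} = 0. sY - 11 + Y = 0. Y(s+1) = 11. Y = 11/(s+1)

Final answer: y(t) = 11e^(-t)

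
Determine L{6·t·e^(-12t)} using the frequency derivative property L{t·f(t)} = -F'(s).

L{e^(-12t)} = 1/(s+12). By frequency derivative: L{t·e^(-12t)} = -d/ds[1/(s+12)] = -(-1)/(s+12)² = 1/(s+12)². Then L{6·t·e^(-12t)} = 6·1/(s+12)² = 6/(s+12)²

Final answer: 6/(s+12)²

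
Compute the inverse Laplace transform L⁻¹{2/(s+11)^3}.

L⁻¹{n!/(s-a)^(n+1)} = t^n·e^(at), so L⁻¹{2/(s+11)^3} = t^2·e^(-11t)

Final answer: t^2·e^(-11t)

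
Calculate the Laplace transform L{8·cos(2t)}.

L{cos(ωt)} = s/(s² + ω²), so L{cos(2t)} = s/(s² + 4). Then L{8·cos(2t)} = 8·s/(s² + 4) = 8s/(s² + 4)

Final answer: 8s/(s² + 4)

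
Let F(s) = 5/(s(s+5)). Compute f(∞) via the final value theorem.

f(∞) = lim_{s→0} s·5/(s(s+5)) = lim_{s→0} 5/(s+5) = 5/5 = 1

Final answer: 1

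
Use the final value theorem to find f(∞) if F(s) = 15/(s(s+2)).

f(∞) = lim_{s→0} s·15/(s(s+2)) = lim_{s→0} 15/(s+2) = 15/2 = 15/2

Final answer: 15/2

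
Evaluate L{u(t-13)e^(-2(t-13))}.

u(t-a)f(t-a) with f(t)=e^(-2t). L{e^(-2t)} = 1/(s+2). By time shift: e^(-13s)/(s+2)

Final answer: e^(-13s)/(s+2)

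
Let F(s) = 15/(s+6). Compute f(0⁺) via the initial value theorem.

f(0⁺) = lim_{s→∞} s·15/(s+6) = lim_{s→∞} 15s/(s+6) = 15

Final answer: 15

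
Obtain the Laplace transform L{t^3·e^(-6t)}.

L{t^n·e^(at)} = n!/(s-a)^(n+1), so L{t^3·e^(-6t)} = 6/(s+6)^4

Final answer: 6/(s+6)^4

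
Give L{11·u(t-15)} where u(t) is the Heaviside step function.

L{u(t-a)} = e^(-as)/s. Here a=15, so L{u(t-15)} = e^(-15s)/s, and L{11·u(t-15)} = 11·e^(-15s)/s

Final answer: 11·e^(-15s)/s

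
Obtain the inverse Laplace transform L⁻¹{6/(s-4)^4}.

L⁻¹{n!/(s-a)^(n+1)} = t^n·e^(at), so L⁻¹{6/(s-4)^4} = t^3·e^(4t)

Final answer: t^3·e^(4t)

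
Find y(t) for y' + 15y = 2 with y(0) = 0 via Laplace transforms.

sY + 15Y = 2/s. Y = 2/(s(s+15)). Partial fractions: Y = 2/15/s - 2/15/(s+15)

Final answer: y(t) = 2/15(1 - e^(-15t))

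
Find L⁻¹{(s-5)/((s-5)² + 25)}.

Using frequency shift: L⁻¹{(s-a)/((s-a)² + b²)} = e^(at)cos(bt). Here a=5, b=5

Final answer: e^(5t)·cos(5t)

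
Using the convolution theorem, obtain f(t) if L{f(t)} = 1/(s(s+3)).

1/(s(s+3)) = (1/s)·(1/(s+3)) = L{1}·L{e^(-3t)}. By convolution, f(t) = 1*e^(-3t) = ∫₀ᵗ 1·e^(-3τ) dτ = (1 - e^(-3t))/3

Final answer: (1 - e^(-3t))/3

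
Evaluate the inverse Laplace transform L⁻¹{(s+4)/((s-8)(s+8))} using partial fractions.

Using partial fractions, f(t) = (12e^(8t) + 4e^(-8t))/16

Final answer: (12e^(8t) + 4e^(-8t))/16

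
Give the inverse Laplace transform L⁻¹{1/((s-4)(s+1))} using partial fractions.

Decompose: A/(s-4) + B/(s+1). A = 1/5, B = -1/5. f(t) = (e^(4t) - e^(-t))/5

Final answer: (e^(4t) - e^(-t))/5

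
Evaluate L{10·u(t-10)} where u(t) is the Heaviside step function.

L{u(t-a)} = e^(-as)/s. Here a=10, so L{u(t-10)} = e^(-10s)/s, and L{10·u(t-10)} = 10·e^(-10s)/s

Final answer: 10·e^(-10s)/s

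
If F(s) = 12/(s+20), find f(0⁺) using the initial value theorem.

f(0⁺) = lim_{s→∞} s·12/(s+20) = lim_{s→∞} 12s/(s+20) = 12

Final answer: 12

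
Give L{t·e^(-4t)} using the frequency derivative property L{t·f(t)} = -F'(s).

L{e^(-4t)} = 1/(s+4). By frequency derivative: L{t·e^(-4t)} = -d/ds[1/(s+4)] = -(-1)/(s+4)² = 1/(s+4)²

Final answer: 1/(s+4)²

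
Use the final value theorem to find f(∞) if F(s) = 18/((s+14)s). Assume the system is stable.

f(∞) = lim_{s→0} sF(s) = lim_{s→0} 18/(s+14) = 9/7

Final answer: 9/7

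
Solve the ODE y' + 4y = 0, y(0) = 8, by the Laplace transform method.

L{y'} + 4L{y} = 0. sY - 8 + 4Y = 0. Y(s+4) = 8. Y = 8/(s+4)

Final answer: y(t) = 8e^(-4t)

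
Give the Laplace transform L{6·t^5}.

L{t^n} = n!/s^(n+1), so L{t^5} = 120/s^6. Then L{6·t^5} = 6·120/s^6 = 720/s^6

Final answer: 720/s^6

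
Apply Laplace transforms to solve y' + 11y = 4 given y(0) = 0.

sY + 11Y = 4/s. Y = 4/(s(s+11)). Partial fractions: Y = 4/11/s - 4/11/(s+11)

Final answer: y(t) = 4/11(1 - e^(-11t))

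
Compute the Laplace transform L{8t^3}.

L{8t^3} = 8 · L{t^3} = 8 · 6/s^4 = 48/s^4

Final answer: 48/s^4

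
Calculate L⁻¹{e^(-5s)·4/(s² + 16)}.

L⁻¹{4/(s² + 16)} = sin(4t). By the time shift theorem, L⁻¹{e^(-as)F(s)} = u(t-a)f(t-a) with a=5, so L⁻¹{e^(-5s)·4/(s² + 16)} = u(t-5)·sin(4(t-5))

Final answer: u(t-5)·sin(4(t-5))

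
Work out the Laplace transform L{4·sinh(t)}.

L{sinh(ωt)} = ω/(s² - ω²), so L{sinh(t)} = 1/(s² - 1). Then L{4·sinh(t)} = 4·1/(s² - 1) = 4/(s² - 1)

Final answer: 4/(s² - 1)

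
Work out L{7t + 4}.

L{7t + 4} = 7·L{t} + 4·L{1} = 7/s² + 4/s

Final answer: 7/s² + 4/s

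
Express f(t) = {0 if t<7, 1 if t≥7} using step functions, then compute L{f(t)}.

f(t) = u(t-7). L{u(t-7)} = e^(-7s)/s, so L{f(t)} = e^(-7s)/s

Final answer: e^(-7s)/s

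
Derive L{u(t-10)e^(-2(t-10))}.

u(t-a)f(t-a) with f(t)=e^(-2t). L{e^(-2t)} = 1/(s+2). By time shift: e^(-10s)/(s+2)

Final answer: e^(-10s)/(s+2)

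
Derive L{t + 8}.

L{t + 8} = L{t} + 8·L{1} = 1/s² + 8/s

Final answer: 1/s² + 8/s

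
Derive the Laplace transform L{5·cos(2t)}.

L{cos(ωt)} = s/(s² + ω²), so L{cos(2t)} = s/(s² + 4). Then L{5·cos(2t)} = 5·s/(s² + 4) = 5s/(s² + 4)

Final answer: 5s/(s² + 4)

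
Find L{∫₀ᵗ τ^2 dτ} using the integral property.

L{∫₀ᵗ f(τ)dτ} = F(s)/s with f(t) = t^2. F(s) = 2/s^3, so L{∫₀ᵗ τ^2 dτ} = (2/s^3)/s = 2/s^4. (Check: ∫₀ᵗ τ^2 dτ = t^3/3.)

Final answer: 2/s^4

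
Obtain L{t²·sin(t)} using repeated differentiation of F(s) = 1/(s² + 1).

F(s) = 1/(s² + 1). F'(s) = -2s/(s² + 1)². F''(s) = -2(1 - 3s²)/(s² + 1)³ = (6s² - 2)/(s² + 1)³. So L{t²·sin(t)} = (-1)² F''(s) = (6s² - 2)/(s² + 1)³

Final answer: (6s² - 2)/(s² + 1)³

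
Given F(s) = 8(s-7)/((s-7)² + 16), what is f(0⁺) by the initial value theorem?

f(0⁺) = lim_{s→∞} sF(s) = lim_{s→∞} 8s(s-7)/((s-7)² + 16) = 8

Final answer: 8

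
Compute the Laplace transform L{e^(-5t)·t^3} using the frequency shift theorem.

L{e^(at)·t^n} = n!/(s-a)^(n+1), so L{e^(-5t)·t^3} = 6/(s+5)^4

Final answer: 6/(s+5)^4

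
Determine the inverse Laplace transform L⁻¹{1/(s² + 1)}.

L⁻¹{1/(s² + 1)} = sin(t)

Final answer: sin(t)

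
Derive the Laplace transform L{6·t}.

L{t^n} = n!/s^(n+1), so L{t} = 1/s^2. Then L{6·t} = 6·1/s^2 = 6/s^2

Final answer: 6/s^2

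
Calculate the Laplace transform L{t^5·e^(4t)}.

L{t^n·e^(at)} = n!/(s-a)^(n+1), so L{t^5·e^(4t)} = 120/(s-4)^6

Final answer: 120/(s-4)^6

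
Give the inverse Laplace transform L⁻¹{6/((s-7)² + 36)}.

Using frequency shift, L⁻¹{6/((s-7)² + 36)} = e^(7t)·sin(6t)

Final answer: e^(7t)·sin(6t)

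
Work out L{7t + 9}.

L{7t + 9} = 7·L{t} + 9·L{1} = 7/s² + 9/s

Final answer: 7/s² + 9/s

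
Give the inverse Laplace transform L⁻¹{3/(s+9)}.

L⁻¹{1/(s-a)} = e^(at), so L⁻¹{1/(s+9)} = e^(-9t), and L⁻¹{3/(s+9)} = 3·e^(-9t)

Final answer: 3·e^(-9t)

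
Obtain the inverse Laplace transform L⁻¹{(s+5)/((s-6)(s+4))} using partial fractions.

Using partial fractions, f(t) = (11e^(6t) - e^(-4t))/10

Final answer: (11e^(6t) - e^(-4t))/10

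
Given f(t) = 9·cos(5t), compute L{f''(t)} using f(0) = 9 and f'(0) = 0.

F(s) = 9s/(s² + 25). L{f''(t)} = s²F(s) - sf(0) - f'(0) = 9s³/(s² + 25) - 9s = (9s³ - 9s(s² + 25))/(s² + 25) = -225s/(s² + 25)

Final answer: -225s/(s² + 25)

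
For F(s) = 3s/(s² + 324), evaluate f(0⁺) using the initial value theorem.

f(0⁺) = lim_{s→∞} s·3s/(s² + 324) = lim_{s→∞} 3s²/(s² + 324) = 3

Final answer: 3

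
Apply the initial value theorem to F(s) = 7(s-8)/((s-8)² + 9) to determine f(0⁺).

f(0⁺) = lim_{s→∞} sF(s) = lim_{s→∞} 7s(s-8)/((s-8)² + 9) = 7

Final answer: 7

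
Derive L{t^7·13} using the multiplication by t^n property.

L{13} = 13/s. d^1/ds^1[1/s] = -1/s². d^2/ds^2[1/s] = 2/s^3. d^3/ds^3[1/s] = -6/s^4. d^4/ds^4[1/s] = 24/s^5. d^5/ds^5[1/s] = -120/s^6. d^6/ds^6[1/s] = 720/s^7. d^7/ds^7[1/s] = -5040/s^8. So L{t^7} = (-1)^{7}·-5040/s^8 = 5040/s^8. Then L{t^7·13} = 13·5040/s^8 = 65520/s^8

Final answer: 65520/s^8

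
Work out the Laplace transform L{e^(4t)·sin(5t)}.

L{e^(at)·sin(ωt)} = ω/((s-a)² + ω²), so L{e^(4t)·sin(5t)} = 5/((s-4)² + 25)

Final answer: 5/((s-4)² + 25)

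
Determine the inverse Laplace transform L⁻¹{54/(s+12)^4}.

L⁻¹{n!/(s-a)^(n+1)} = t^n·e^(at) with n=3, a=-12. So L⁻¹{6/(s+12)^4} = t^3·e^(-12t), and L⁻¹{54/(s+12)^4} = (54/6)·t^3·e^(-12t) = 9·t^3·e^(-12t)

Final answer: 9·t^3·e^(-12t)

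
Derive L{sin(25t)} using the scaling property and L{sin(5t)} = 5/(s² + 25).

Using L{f(at)} = (1/a)F(s/a) with a=5: L{sin(25t)} = (1/5) · 5/((s/5)² + 25) = (1/5) · 5·25/(s² + 625) = 25/(s² + 625)

Final answer: 25/(s² + 625)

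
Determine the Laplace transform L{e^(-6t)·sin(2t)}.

L{e^(at)·sin(ωt)} = ω/((s-a)² + ω²), so L{e^(-6t)·sin(2t)} = 2/((s+6)² + 4)

Final answer: 2/((s+6)² + 4)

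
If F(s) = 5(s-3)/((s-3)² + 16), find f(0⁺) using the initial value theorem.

f(0⁺) = lim_{s→∞} sF(s) = lim_{s→∞} 5s(s-3)/((s-3)² + 16) = 5

Final answer: 5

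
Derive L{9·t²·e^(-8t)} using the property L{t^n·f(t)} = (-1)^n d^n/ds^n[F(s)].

L{e^(-8t)} = 1/(s+8). d/ds[1/(s+8)] = -1/(s+8)². d²/ds²[1/(s+8)] = 2/(s+8)³. So L{t²·e^(-8t)} = (-1)² · 2/(s+8)³ = 2/(s+8)³. Then L{9·t²·e^(-8t)} = 9·2/(s+8)³ = 18/(s+8)³

Final answer: 18/(s+8)³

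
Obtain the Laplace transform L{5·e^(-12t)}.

L{e^(at)} = 1/(s-a), so L{e^(-12t)} = 1/(s+12). Then L{5·e^(-12t)} = 5/(s+12)

Final answer: 5/(s+12)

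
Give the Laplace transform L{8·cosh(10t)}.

L{cosh(ωt)} = s/(s² - ω²), so L{cosh(10t)} = s/(s² - 100). Then L{8·cosh(10t)} = 8·s/(s² - 100) = 8s/(s² - 100)

Final answer: 8s/(s² - 100)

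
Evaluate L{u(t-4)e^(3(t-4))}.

u(t-a)f(t-a) with f(t)=e^(3t). L{e^(3t)} = 1/(s-3). By time shift: e^(-4s)/(s-3)

Final answer: e^(-4s)/(s-3)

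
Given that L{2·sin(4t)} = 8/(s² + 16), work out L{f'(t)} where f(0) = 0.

L{f'(t)} = s·F(s) - f(0) = s·8/(s² + 16) - 0 = 8s/(s² + 16)

Final answer: 8s/(s² + 16)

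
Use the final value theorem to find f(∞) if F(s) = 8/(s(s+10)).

f(∞) = lim_{s→0} s·8/(s(s+10)) = lim_{s→0} 8/(s+10) = 8/10 = 4/5

Final answer: 4/5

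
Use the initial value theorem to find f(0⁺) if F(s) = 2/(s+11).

f(0⁺) = lim_{s→∞} s·2/(s+11) = lim_{s→∞} 2s/(s+11) = 2

Final answer: 2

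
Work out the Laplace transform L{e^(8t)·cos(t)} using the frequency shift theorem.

Frequency shift: L{e^(at)f(t)} = F(s-a). L{e^(8t)·cos(t)} = (s-8)/((s-8)² + 1)

Final answer: (s-8)/((s-8)² + 1)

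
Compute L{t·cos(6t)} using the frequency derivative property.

L{cos(6t)} = s/(s² + 36). Derivative: d/ds[s/(s² + 36)] = [(s² + 36) - s·2s]/(s² + 36)² = (36 - s²)/(s² + 36)². So L{t·cos(6t)} = -F'(s) = (s² - 36)/(s² + 36)²

Final answer: (s² - 36)/(s² + 36)²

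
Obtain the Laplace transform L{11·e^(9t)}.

L{e^(at)} = 1/(s-a), so L{e^(9t)} = 1/(s-9). Then L{11·e^(9t)} = 11/(s-9)

Final answer: 11/(s-9)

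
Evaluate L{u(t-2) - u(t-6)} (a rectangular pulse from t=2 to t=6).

L{u(t-a)} = e^(-as)/s. L{u(t-2) - u(t-6)} = (e^(-2s) - e^(-6s))/s

Final answer: (e^(-2s) - e^(-6s))/s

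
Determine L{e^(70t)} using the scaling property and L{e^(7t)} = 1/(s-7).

Using L{f(at)} = (1/a)F(s/a) with a=10 and f(t) = e^(7t): L{e^(70t)} = (1/10) · 1/((s/10)-7) = (1/10) · 10/(s-70) = 1/(s-70)

Final answer: 1/(s-70)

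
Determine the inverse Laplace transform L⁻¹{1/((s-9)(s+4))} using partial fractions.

Decompose: A/(s-9) + B/(s+4). A = 1/13, B = -1/13. f(t) = (e^(9t) - e^(-4t))/13

Final answer: (e^(9t) - e^(-4t))/13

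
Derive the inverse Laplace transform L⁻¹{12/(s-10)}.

L⁻¹{1/(s-a)} = e^(at), so L⁻¹{1/(s-10)} = e^(10t), and L⁻¹{12/(s-10)} = 12·e^(10t)

Final answer: 12·e^(10t)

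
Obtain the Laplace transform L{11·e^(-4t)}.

L{e^(at)} = 1/(s-a), so L{e^(-4t)} = 1/(s+4). Then L{11·e^(-4t)} = 11/(s+4)

Final answer: 11/(s+4)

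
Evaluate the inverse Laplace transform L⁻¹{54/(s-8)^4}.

L⁻¹{n!/(s-a)^(n+1)} = t^n·e^(at) with n=3, a=8. So L⁻¹{6/(s-8)^4} = t^3·e^(8t), and L⁻¹{54/(s-8)^4} = (54/6)·t^3·e^(8t) = 9·t^3·e^(8t)

Final answer: 9·t^3·e^(8t)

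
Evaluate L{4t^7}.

L{t^n} = n!/s^(n+1). So L{4t^7} = 4·7!/s^8 = 20160/s^8

Final answer: 20160/s^8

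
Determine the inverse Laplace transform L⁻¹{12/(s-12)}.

L⁻¹{1/(s-a)} = e^(at), so L⁻¹{1/(s-12)} = e^(12t), and L⁻¹{12/(s-12)} = 12·e^(12t)

Final answer: 12·e^(12t)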